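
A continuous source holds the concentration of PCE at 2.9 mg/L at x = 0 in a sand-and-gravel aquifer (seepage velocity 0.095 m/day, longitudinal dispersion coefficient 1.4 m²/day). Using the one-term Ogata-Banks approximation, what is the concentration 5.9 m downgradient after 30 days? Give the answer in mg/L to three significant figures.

For a continuous step input, C/C₀ ≈ ½·erfc((x−vt)/(2√(Dt))).
vt = 0.095 × 30 = 2.85 m and 2√(Dt) = 2√(1.4 × 30) = 12.96 m.
Argument (x−vt)/(2√(Dt)) = (5.9 − 2.85)/12.96 = 0.2353; ½·erfc(0.2353) = 0.3697.
C = 2.9 × 0.3697 = 1.07 mg/L.

1.07 mg/L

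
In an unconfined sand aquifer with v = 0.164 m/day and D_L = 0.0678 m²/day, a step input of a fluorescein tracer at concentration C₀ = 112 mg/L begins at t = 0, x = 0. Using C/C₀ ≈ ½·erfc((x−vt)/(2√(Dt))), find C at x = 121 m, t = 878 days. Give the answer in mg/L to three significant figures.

For a continuous step input, C/C₀ ≈ ½·erfc((x−vt)/(2√(Dt))).
vt = 0.164 × 878 = 143.992 m and 2√(Dt) = 2√(0.0678 × 878) = 15.43 m.
Argument (x−vt)/(2√(Dt)) = (121 − 143.992)/15.43 = -1.490; ½·erfc(-1.490) = 0.9824.
C = 112 × 0.9824 = 110 mg/L.

110 mg/L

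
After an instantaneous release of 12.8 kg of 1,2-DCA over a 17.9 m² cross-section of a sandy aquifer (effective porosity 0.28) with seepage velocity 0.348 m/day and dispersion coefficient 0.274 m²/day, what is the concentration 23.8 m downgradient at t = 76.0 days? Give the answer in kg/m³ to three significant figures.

0.145 kg/m³

For an instantaneous plane source, C(x,t) = M/(n_e·A·√(4πDt)) · exp(−(x−vt)²/(4Dt)), with n_e·A the pore (flow) area.
Plume center vt = 0.348 × 76.0 = 26.448 m, so the well at 23.8 m is 2.648 m upgradient of the peak.
√(4πDt) = 16.18 m, giving peak height M/(n_e·A·√(4πDt)) = 12.8/(0.28 × 17.9 × 16.18) = 0.1578 kg/m³.
(x−vt)²/(4Dt) = (-2.648)²/(4 × 0.274 × 76.0) = 0.08418; exp(−0.08418) = 0.9193.
C = 0.1578 × 0.9193 = 0.145 kg/m³.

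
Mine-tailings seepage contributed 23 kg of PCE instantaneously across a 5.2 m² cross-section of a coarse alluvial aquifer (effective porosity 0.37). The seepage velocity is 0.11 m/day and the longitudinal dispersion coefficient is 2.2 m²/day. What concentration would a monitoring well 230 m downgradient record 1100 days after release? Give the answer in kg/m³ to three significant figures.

0.0201 kg/m³

For an instantaneous plane source, C(x,t) = M/(n_e·A·√(4πDt)) · exp(−(x−vt)²/(4Dt)), with n_e·A the pore (flow) area.
Plume center vt = 0.11 × 1100 = 121 m, so the well at 230 m is 109 m downgradient of the peak.
√(4πDt) = 174.4 m, giving peak height M/(n_e·A·√(4πDt)) = 23/(0.37 × 5.2 × 174.4) = 0.06855 kg/m³.
(x−vt)²/(4Dt) = (109)²/(4 × 2.2 × 1100) = 1.227; exp(−1.227) = 0.2932.
C = 0.06855 × 0.2932 = 0.0201 kg/m³.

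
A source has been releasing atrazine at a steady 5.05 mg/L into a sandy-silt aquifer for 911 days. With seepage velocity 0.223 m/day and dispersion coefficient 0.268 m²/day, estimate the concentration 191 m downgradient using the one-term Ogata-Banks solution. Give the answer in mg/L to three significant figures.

3.58 mg/L

For a continuous step input, C/C₀ ≈ ½·erfc((x−vt)/(2√(Dt))).
vt = 0.223 × 911 = 203.153 m and 2√(Dt) = 2√(0.268 × 911) = 31.25 m.
Argument (x−vt)/(2√(Dt)) = (191 − 203.153)/31.25 = -0.3889; ½·erfc(-0.3889) = 0.7088.
C = 5.05 × 0.7088 = 3.58 mg/L.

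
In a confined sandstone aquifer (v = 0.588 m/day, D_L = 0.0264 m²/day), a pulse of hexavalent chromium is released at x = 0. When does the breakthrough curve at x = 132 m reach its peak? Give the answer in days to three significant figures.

224 days

For the 1D instantaneous-source solution, setting ∂C/∂t = 0 at fixed x gives v²t² + 2Dt − x² = 0, so t = (√(D² + v²x²) − D)/v².
√(D² + v²x²) = √(0.0264² + 0.588² × 132²) = 77.62; v² = 0.345744.
t = (77.62 − 0.0264)/0.345744 = 224 days (vs. the pure-advection estimate x/v = 224 d).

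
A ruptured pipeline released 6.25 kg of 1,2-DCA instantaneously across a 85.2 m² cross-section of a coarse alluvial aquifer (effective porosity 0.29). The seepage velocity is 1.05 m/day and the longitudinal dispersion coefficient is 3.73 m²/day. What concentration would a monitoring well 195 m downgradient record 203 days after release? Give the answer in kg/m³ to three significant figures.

For an instantaneous plane source, C(x,t) = M/(n_e·A·√(4πDt)) · exp(−(x−vt)²/(4Dt)), with n_e·A the pore (flow) area.
Plume center vt = 1.05 × 203 = 213.15 m, so the well at 195 m is 18.15 m upgradient of the peak.
√(4πDt) = 97.55 m, giving peak height M/(n_e·A·√(4πDt)) = 6.25/(0.29 × 85.2 × 97.55) = 0.002593 kg/m³.
(x−vt)²/(4Dt) = (-18.15)²/(4 × 3.73 × 203) = 0.1088; exp(−0.1088) = 0.8969.
C = 0.002593 × 0.8969 = 0.00233 kg/m³.

0.00233 kg/m³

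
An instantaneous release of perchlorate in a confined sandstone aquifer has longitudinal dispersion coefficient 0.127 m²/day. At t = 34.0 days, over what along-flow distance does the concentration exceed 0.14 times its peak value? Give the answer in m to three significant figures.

11.7 m

The plume is Gaussian with σ = √(2Dt) = √(2 × 0.127 × 34.0) = 2.939 m.
C/C_peak = exp(−Δx²/(2σ²)) = 0.14 ⇒ Δx = σ·√(−2 ln 0.14) = 2.939 × 1.983 = 5.828 m.
Width = 2Δx = 11.7 m.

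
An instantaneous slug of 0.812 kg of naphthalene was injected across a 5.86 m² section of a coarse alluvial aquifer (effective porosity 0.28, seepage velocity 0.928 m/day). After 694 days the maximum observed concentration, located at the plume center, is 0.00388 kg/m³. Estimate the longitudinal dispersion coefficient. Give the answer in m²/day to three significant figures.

At the plume center C_max = M/(n_e·A·√(4πDt)), so D = M²/(4πt·(n_e·A·C_max)²).
n_e·A·C_max = 0.28 × 5.86 × 0.00388 = 0.006366 kg/m.
D = 0.812²/(4π × 694 × 0.006366²) = 1.87 m²/day.

1.87 m²/day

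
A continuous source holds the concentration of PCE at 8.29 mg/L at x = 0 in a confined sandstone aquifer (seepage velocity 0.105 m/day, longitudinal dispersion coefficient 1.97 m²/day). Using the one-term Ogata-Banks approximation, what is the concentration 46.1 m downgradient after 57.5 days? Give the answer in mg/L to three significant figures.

For a continuous step input, C/C₀ ≈ ½·erfc((x−vt)/(2√(Dt))).
vt = 0.105 × 57.5 = 6.0375 m and 2√(Dt) = 2√(1.97 × 57.5) = 21.29 m.
Argument (x−vt)/(2√(Dt)) = (46.1 − 6.0375)/21.29 = 1.882; ½·erfc(1.882) = 0.003889.
C = 8.29 × 0.003889 = 0.0322 mg/L.

0.0322 mg/L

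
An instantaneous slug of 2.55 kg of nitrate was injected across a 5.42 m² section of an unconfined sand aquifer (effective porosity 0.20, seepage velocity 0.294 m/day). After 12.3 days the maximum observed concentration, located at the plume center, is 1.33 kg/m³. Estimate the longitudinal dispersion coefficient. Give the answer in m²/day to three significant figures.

0.0202 m²/day

At the plume center C_max = M/(n_e·A·√(4πDt)), so D = M²/(4πt·(n_e·A·C_max)²).
n_e·A·C_max = 0.20 × 5.42 × 1.33 = 1.442 kg/m.
D = 2.55²/(4π × 12.3 × 1.442²) = 0.0202 m²/day.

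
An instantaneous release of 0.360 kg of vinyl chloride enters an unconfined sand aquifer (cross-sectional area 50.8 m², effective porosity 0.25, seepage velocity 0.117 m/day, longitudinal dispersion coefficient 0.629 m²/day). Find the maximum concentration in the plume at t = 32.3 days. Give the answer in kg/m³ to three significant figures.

0.00177 kg/m³

The peak of an instantaneous 1D plume sits at x = vt; there the Gaussian factor is 1 and C_max = M/(n_e·A·√(4πDt)), where n_e·A is the pore area the mass is dissolved in.
√(4πDt) = √(4π × 0.629 × 32.3) = 15.98 m, so C_max = 0.360/(0.25 × 50.8 × 15.98) = 0.00177 kg/m³.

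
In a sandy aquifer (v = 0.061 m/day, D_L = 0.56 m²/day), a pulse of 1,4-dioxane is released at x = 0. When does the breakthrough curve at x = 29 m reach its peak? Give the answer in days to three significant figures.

For the 1D instantaneous-source solution, setting ∂C/∂t = 0 at fixed x gives v²t² + 2Dt − x² = 0, so t = (√(D² + v²x²) − D)/v².
√(D² + v²x²) = √(0.56² + 0.061² × 29²) = 1.856; v² = 0.003721.
t = (1.856 − 0.56)/0.003721 = 348 days (vs. the pure-advection estimate x/v = 475 d).

348 days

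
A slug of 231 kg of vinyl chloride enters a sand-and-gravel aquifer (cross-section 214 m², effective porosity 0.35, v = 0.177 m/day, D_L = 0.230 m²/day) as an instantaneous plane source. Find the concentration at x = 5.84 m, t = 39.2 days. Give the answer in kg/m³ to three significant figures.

For an instantaneous plane source, C(x,t) = M/(n_e·A·√(4πDt)) · exp(−(x−vt)²/(4Dt)), with n_e·A the pore (flow) area.
Plume center vt = 0.177 × 39.2 = 6.9384 m, so the well at 5.84 m is 1.0984 m upgradient of the peak.
√(4πDt) = 10.64 m, giving peak height M/(n_e·A·√(4πDt)) = 231/(0.35 × 214 × 10.64) = 0.2899 kg/m³.
(x−vt)²/(4Dt) = (-1.0984)²/(4 × 0.230 × 39.2) = 0.03345; exp(−0.03345) = 0.9671.
C = 0.2899 × 0.9671 = 0.280 kg/m³.

0.280 kg/m³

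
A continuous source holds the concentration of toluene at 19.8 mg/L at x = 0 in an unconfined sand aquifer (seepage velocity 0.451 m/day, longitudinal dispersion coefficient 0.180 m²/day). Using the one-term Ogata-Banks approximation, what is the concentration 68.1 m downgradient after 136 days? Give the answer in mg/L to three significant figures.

For a continuous step input, C/C₀ ≈ ½·erfc((x−vt)/(2√(Dt))).
vt = 0.451 × 136 = 61.336 m and 2√(Dt) = 2√(0.180 × 136) = 9.895 m.
Argument (x−vt)/(2√(Dt)) = (68.1 − 61.336)/9.895 = 0.6836; ½·erfc(0.6836) = 0.1668.
C = 19.8 × 0.1668 = 3.30 mg/L.

3.30 mg/L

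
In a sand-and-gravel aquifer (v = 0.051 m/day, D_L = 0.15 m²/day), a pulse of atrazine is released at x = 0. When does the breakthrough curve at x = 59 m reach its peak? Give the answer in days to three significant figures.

1100 days

For the 1D instantaneous-source solution, setting ∂C/∂t = 0 at fixed x gives v²t² + 2Dt − x² = 0, so t = (√(D² + v²x²) − D)/v².
√(D² + v²x²) = √(0.15² + 0.051² × 59²) = 3.013; v² = 0.002601.
t = (3.013 − 0.15)/0.002601 = 1100 days (vs. the pure-advection estimate x/v = 1160 d).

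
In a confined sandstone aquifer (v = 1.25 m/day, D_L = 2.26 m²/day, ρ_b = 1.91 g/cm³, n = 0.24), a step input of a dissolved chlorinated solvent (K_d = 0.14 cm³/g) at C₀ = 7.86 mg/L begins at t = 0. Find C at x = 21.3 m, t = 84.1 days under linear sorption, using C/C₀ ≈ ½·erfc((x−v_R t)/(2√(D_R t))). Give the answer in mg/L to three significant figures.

7.73 mg/L

Retardation factor R = 1 + ρ_b·K_d/n = 1 + 1.91 × 0.14/0.24 = 2.114.
Sorption retards both mechanisms: v_R = v/R = 0.5913 m/day, D_R = D/R = 1.069 m²/day.
v_R·t = 0.5913 × 84.1 = 49.72833 m; 2√(D_R t) = 18.96 m; argument = (21.3 − 49.72833)/18.96 = -1.499.
C = C₀ × ½·erfc(-1.499) = 7.86 × 0.9830 = 7.73 mg/L.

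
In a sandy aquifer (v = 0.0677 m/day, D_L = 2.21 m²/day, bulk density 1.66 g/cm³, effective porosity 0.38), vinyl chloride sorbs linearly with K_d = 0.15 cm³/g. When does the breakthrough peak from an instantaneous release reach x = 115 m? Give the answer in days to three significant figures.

Retardation factor R = 1 + ρ_b·K_d/n = 1 + 1.66 × 0.15/0.38 = 1.655.
Sorption retards both mechanisms: v_R = v/R = 0.04091 m/day, D_R = D/R = 1.335 m²/day.
Peak time from v_R²t² + 2D_R t − x² = 0: t = (√(D_R² + v_R²x²) − D_R)/v_R².
√(D_R² + v_R²x²) = √(1.335² + 0.04091² × 115²) = 4.890; v_R² = 0.001674.
t = (4.890 − 1.335)/0.001674 = 2120 days.

2120 days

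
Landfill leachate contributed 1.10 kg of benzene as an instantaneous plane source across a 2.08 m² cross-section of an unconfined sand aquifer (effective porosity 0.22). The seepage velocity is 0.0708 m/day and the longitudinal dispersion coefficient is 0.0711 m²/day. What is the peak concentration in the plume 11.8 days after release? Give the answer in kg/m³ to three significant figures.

The peak of an instantaneous 1D plume sits at x = vt; there the Gaussian factor is 1 and C_max = M/(n_e·A·√(4πDt)), where n_e·A is the pore area the mass is dissolved in.
√(4πDt) = √(4π × 0.0711 × 11.8) = 3.247 m, so C_max = 1.10/(0.22 × 2.08 × 3.247) = 0.740 kg/m³.

0.740 kg/m³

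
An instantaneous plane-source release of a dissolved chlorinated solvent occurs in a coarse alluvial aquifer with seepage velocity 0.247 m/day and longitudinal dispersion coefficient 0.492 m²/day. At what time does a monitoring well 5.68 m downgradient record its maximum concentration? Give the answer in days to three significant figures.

16.3 days

For the 1D instantaneous-source solution, setting ∂C/∂t = 0 at fixed x gives v²t² + 2Dt − x² = 0, so t = (√(D² + v²x²) − D)/v².
√(D² + v²x²) = √(0.492² + 0.247² × 5.68²) = 1.487; v² = 0.061009.
t = (1.487 − 0.492)/0.061009 = 16.3 days (vs. the pure-advection estimate x/v = 23.0 d).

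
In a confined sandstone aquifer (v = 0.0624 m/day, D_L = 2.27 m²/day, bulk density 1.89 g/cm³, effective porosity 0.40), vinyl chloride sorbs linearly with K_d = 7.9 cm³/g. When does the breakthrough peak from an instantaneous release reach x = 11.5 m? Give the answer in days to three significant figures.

1090 days

Retardation factor R = 1 + ρ_b·K_d/n = 1 + 1.89 × 7.9/0.40 = 38.33.
Sorption retards both mechanisms: v_R = v/R = 0.001628 m/day, D_R = D/R = 0.05922 m²/day.
Peak time from v_R²t² + 2D_R t − x² = 0: t = (√(D_R² + v_R²x²) − D_R)/v_R².
√(D_R² + v_R²x²) = √(0.05922² + 0.001628² × 11.5²) = 0.06211; v_R² = 2.650e-06.
t = (0.06211 − 0.05922)/2.650e-06 = 1090 days.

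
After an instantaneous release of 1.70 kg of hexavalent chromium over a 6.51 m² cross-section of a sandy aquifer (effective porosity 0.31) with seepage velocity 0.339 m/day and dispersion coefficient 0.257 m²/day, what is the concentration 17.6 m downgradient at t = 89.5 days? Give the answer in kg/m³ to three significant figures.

For an instantaneous plane source, C(x,t) = M/(n_e·A·√(4πDt)) · exp(−(x−vt)²/(4Dt)), with n_e·A the pore (flow) area.
Plume center vt = 0.339 × 89.5 = 30.3405 m, so the well at 17.6 m is 12.7405 m upgradient of the peak.
√(4πDt) = 17.00 m, giving peak height M/(n_e·A·√(4πDt)) = 1.70/(0.31 × 6.51 × 17.00) = 0.04955 kg/m³.
(x−vt)²/(4Dt) = (-12.7405)²/(4 × 0.257 × 89.5) = 1.764; exp(−1.764) = 0.1714.
C = 0.04955 × 0.1714 = 0.00849 kg/m³.

0.00849 kg/m³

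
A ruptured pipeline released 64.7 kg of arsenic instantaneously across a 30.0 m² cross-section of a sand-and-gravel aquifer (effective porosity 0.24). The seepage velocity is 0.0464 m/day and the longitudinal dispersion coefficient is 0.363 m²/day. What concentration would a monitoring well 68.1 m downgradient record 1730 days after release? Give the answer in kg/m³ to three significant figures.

For an instantaneous plane source, C(x,t) = M/(n_e·A·√(4πDt)) · exp(−(x−vt)²/(4Dt)), with n_e·A the pore (flow) area.
Plume center vt = 0.0464 × 1730 = 80.272 m, so the well at 68.1 m is 12.172 m upgradient of the peak.
√(4πDt) = 88.83 m, giving peak height M/(n_e·A·√(4πDt)) = 64.7/(0.24 × 30.0 × 88.83) = 0.1012 kg/m³.
(x−vt)²/(4Dt) = (-12.172)²/(4 × 0.363 × 1730) = 0.05898; exp(−0.05898) = 0.9427.
C = 0.1012 × 0.9427 = 0.0954 kg/m³.

0.0954 kg/m³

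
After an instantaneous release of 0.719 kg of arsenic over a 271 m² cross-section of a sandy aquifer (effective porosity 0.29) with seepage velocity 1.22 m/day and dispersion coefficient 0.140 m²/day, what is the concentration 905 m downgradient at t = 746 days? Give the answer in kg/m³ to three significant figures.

For an instantaneous plane source, C(x,t) = M/(n_e·A·√(4πDt)) · exp(−(x−vt)²/(4Dt)), with n_e·A the pore (flow) area.
Plume center vt = 1.22 × 746 = 910.12 m, so the well at 905 m is 5.12 m upgradient of the peak.
√(4πDt) = 36.23 m, giving peak height M/(n_e·A·√(4πDt)) = 0.719/(0.29 × 271 × 36.23) = 0.0002525 kg/m³.
(x−vt)²/(4Dt) = (-5.12)²/(4 × 0.140 × 746) = 0.06275; exp(−0.06275) = 0.9392.
C = 0.0002525 × 0.9392 = 0.000237 kg/m³.

0.000237 kg/m³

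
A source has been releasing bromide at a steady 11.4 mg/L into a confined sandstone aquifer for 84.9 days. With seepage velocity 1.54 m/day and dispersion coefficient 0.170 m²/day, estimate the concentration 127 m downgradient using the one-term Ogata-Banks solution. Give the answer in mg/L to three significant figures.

8.63 mg/L

For a continuous step input, C/C₀ ≈ ½·erfc((x−vt)/(2√(Dt))).
vt = 1.54 × 84.9 = 130.746 m and 2√(Dt) = 2√(0.170 × 84.9) = 7.598 m.
Argument (x−vt)/(2√(Dt)) = (127 − 130.746)/7.598 = -0.4930; ½·erfc(-0.4930) = 0.7572.
C = 11.4 × 0.7572 = 8.63 mg/L.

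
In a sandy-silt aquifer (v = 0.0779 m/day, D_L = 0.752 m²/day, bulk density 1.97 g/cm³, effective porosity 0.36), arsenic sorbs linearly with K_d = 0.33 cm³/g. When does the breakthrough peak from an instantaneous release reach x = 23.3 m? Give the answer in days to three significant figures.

Retardation factor R = 1 + ρ_b·K_d/n = 1 + 1.97 × 0.33/0.36 = 2.806.
Sorption retards both mechanisms: v_R = v/R = 0.02776 m/day, D_R = D/R = 0.2680 m²/day.
Peak time from v_R²t² + 2D_R t − x² = 0: t = (√(D_R² + v_R²x²) − D_R)/v_R².
√(D_R² + v_R²x²) = √(0.2680² + 0.02776² × 23.3²) = 0.7001; v_R² = 0.0007706.
t = (0.7001 − 0.2680)/0.0007706 = 561 days.

561 days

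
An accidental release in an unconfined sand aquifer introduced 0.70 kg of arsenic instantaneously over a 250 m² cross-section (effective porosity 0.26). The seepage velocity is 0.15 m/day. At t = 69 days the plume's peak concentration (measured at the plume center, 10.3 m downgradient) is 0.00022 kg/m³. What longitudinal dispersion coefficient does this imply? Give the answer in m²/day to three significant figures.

At the plume center C_max = M/(n_e·A·√(4πDt)), so D = M²/(4πt·(n_e·A·C_max)²).
n_e·A·C_max = 0.26 × 250 × 0.00022 = 0.01430 kg/m.
D = 0.70²/(4π × 69 × 0.01430²) = 2.76 m²/day.

2.76 m²/day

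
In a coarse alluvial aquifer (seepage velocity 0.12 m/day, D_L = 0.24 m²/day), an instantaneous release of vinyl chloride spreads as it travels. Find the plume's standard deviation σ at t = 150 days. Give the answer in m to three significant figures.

8.49 m

Dispersive spreading gives a Gaussian with σ² = 2Dt; advection only shifts the center.
σ = √(2 × 0.24 × 150) = 8.49 m.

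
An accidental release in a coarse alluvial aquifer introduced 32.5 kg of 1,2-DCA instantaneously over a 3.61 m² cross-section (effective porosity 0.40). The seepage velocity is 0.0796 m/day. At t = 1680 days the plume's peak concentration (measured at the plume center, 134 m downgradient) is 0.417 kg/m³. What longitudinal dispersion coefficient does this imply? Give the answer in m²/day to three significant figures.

0.138 m²/day

At the plume center C_max = M/(n_e·A·√(4πDt)), so D = M²/(4πt·(n_e·A·C_max)²).
n_e·A·C_max = 0.40 × 3.61 × 0.417 = 0.6021 kg/m.
D = 32.5²/(4π × 1680 × 0.6021²) = 0.138 m²/day.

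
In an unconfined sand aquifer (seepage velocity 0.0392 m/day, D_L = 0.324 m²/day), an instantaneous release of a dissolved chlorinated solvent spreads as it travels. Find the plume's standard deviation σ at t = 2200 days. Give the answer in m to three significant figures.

37.8 m

Dispersive spreading gives a Gaussian with σ² = 2Dt; advection only shifts the center.
σ = √(2 × 0.324 × 2200) = 37.8 m.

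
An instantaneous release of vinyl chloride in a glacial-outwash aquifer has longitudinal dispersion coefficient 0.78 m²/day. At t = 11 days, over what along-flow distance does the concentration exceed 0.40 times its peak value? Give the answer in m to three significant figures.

11.2 m

The plume is Gaussian with σ = √(2Dt) = √(2 × 0.78 × 11) = 4.142 m.
C/C_peak = exp(−Δx²/(2σ²)) = 0.40 ⇒ Δx = σ·√(−2 ln 0.40) = 4.142 × 1.354 = 5.608 m.
Width = 2Δx = 11.2 m.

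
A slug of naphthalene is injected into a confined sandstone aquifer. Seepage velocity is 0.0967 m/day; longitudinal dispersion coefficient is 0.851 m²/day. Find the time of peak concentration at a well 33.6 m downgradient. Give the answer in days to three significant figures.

For the 1D instantaneous-source solution, setting ∂C/∂t = 0 at fixed x gives v²t² + 2Dt − x² = 0, so t = (√(D² + v²x²) − D)/v².
√(D² + v²x²) = √(0.851² + 0.0967² × 33.6²) = 3.359; v² = 0.00935089.
t = (3.359 − 0.851)/0.00935089 = 268 days (vs. the pure-advection estimate x/v = 347 d).

268 days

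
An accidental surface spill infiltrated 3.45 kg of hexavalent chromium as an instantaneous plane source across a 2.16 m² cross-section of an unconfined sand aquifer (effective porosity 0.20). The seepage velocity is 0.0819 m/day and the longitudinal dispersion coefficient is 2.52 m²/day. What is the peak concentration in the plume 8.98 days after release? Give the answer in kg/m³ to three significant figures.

The peak of an instantaneous 1D plume sits at x = vt; there the Gaussian factor is 1 and C_max = M/(n_e·A·√(4πDt)), where n_e·A is the pore area the mass is dissolved in.
√(4πDt) = √(4π × 2.52 × 8.98) = 16.86 m, so C_max = 3.45/(0.20 × 2.16 × 16.86) = 0.474 kg/m³.

0.474 kg/m³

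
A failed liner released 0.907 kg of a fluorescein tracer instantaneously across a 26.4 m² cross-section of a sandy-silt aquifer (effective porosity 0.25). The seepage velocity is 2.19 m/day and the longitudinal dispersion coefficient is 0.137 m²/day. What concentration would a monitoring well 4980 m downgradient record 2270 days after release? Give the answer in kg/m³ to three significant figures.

For an instantaneous plane source, C(x,t) = M/(n_e·A·√(4πDt)) · exp(−(x−vt)²/(4Dt)), with n_e·A the pore (flow) area.
Plume center vt = 2.19 × 2270 = 4971.3 m, so the well at 4980 m is 8.7 m downgradient of the peak.
√(4πDt) = 62.51 m, giving peak height M/(n_e·A·√(4πDt)) = 0.907/(0.25 × 26.4 × 62.51) = 0.002198 kg/m³.
(x−vt)²/(4Dt) = (8.7)²/(4 × 0.137 × 2270) = 0.06085; exp(−0.06085) = 0.9410.
C = 0.002198 × 0.9410 = 0.00207 kg/m³.

0.00207 kg/m³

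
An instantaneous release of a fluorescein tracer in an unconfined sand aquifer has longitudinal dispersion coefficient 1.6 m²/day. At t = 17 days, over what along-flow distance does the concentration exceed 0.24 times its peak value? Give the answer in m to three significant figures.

The plume is Gaussian with σ = √(2Dt) = √(2 × 1.6 × 17) = 7.376 m.
C/C_peak = exp(−Δx²/(2σ²)) = 0.24 ⇒ Δx = σ·√(−2 ln 0.24) = 7.376 × 1.689 = 12.46 m.
Width = 2Δx = 24.9 m.

24.9 m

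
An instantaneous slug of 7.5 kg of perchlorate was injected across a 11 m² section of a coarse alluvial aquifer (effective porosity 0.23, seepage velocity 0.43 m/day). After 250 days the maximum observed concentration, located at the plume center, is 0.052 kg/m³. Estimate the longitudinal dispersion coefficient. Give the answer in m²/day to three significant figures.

1.03 m²/day

At the plume center C_max = M/(n_e·A·√(4πDt)), so D = M²/(4πt·(n_e·A·C_max)²).
n_e·A·C_max = 0.23 × 11 × 0.052 = 0.1316 kg/m.
D = 7.5²/(4π × 250 × 0.1316²) = 1.03 m²/day.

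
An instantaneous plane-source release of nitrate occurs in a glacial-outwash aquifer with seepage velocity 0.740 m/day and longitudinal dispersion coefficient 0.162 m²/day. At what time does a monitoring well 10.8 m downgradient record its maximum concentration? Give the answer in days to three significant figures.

For the 1D instantaneous-source solution, setting ∂C/∂t = 0 at fixed x gives v²t² + 2Dt − x² = 0, so t = (√(D² + v²x²) − D)/v².
√(D² + v²x²) = √(0.162² + 0.740² × 10.8²) = 7.994; v² = 0.5476.
t = (7.994 − 0.162)/0.5476 = 14.3 days (vs. the pure-advection estimate x/v = 14.6 d).

14.3 days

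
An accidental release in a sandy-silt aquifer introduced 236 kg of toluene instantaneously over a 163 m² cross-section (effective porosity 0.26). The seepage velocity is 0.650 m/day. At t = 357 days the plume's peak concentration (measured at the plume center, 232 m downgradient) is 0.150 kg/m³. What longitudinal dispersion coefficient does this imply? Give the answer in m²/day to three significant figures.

At the plume center C_max = M/(n_e·A·√(4πDt)), so D = M²/(4πt·(n_e·A·C_max)²).
n_e·A·C_max = 0.26 × 163 × 0.150 = 6.357 kg/m.
D = 236²/(4π × 357 × 6.357²) = 0.307 m²/day.

0.307 m²/day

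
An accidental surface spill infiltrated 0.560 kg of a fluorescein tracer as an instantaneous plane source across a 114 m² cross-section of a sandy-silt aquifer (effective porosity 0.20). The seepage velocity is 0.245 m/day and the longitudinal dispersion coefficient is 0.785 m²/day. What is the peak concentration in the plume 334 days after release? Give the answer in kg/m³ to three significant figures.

0.000428 kg/m³

The peak of an instantaneous 1D plume sits at x = vt; there the Gaussian factor is 1 and C_max = M/(n_e·A·√(4πDt)), where n_e·A is the pore area the mass is dissolved in.
√(4πDt) = √(4π × 0.785 × 334) = 57.40 m, so C_max = 0.560/(0.20 × 114 × 57.40) = 0.000428 kg/m³.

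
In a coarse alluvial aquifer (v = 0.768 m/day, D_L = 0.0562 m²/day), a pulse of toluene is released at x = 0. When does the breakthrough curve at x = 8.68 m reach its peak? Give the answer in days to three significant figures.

For the 1D instantaneous-source solution, setting ∂C/∂t = 0 at fixed x gives v²t² + 2Dt − x² = 0, so t = (√(D² + v²x²) − D)/v².
√(D² + v²x²) = √(0.0562² + 0.768² × 8.68²) = 6.666; v² = 0.589824.
t = (6.666 − 0.0562)/0.589824 = 11.2 days (vs. the pure-advection estimate x/v = 11.3 d).

11.2 days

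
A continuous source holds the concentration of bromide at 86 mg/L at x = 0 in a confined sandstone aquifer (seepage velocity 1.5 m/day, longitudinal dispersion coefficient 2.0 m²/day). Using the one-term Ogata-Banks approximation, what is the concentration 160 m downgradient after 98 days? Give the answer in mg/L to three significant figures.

For a continuous step input, C/C₀ ≈ ½·erfc((x−vt)/(2√(Dt))).
vt = 1.5 × 98 = 147 m and 2√(Dt) = 2√(2.0 × 98) = 28.00 m.
Argument (x−vt)/(2√(Dt)) = (160 − 147)/28.00 = 0.4643; ½·erfc(0.4643) = 0.2557.
C = 86 × 0.2557 = 22.0 mg/L.

22.0 mg/L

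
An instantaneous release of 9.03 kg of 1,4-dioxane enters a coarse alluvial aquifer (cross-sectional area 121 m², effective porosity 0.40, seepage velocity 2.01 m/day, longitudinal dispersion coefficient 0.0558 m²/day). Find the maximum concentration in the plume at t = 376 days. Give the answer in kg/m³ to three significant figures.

0.0115 kg/m³

The peak of an instantaneous 1D plume sits at x = vt; there the Gaussian factor is 1 and C_max = M/(n_e·A·√(4πDt)), where n_e·A is the pore area the mass is dissolved in.
√(4πDt) = √(4π × 0.0558 × 376) = 16.24 m, so C_max = 9.03/(0.40 × 121 × 16.24) = 0.0115 kg/m³.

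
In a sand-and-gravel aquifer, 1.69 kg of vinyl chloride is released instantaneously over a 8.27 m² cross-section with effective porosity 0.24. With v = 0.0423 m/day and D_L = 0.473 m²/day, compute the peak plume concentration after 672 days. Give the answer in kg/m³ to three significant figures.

The peak of an instantaneous 1D plume sits at x = vt; there the Gaussian factor is 1 and C_max = M/(n_e·A·√(4πDt)), where n_e·A is the pore area the mass is dissolved in.
√(4πDt) = √(4π × 0.473 × 672) = 63.20 m, so C_max = 1.69/(0.24 × 8.27 × 63.20) = 0.0135 kg/m³.

0.0135 kg/m³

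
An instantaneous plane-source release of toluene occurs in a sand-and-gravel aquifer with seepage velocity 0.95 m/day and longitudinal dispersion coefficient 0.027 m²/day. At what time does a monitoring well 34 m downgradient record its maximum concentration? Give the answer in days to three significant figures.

35.8 days

For the 1D instantaneous-source solution, setting ∂C/∂t = 0 at fixed x gives v²t² + 2Dt − x² = 0, so t = (√(D² + v²x²) − D)/v².
√(D² + v²x²) = √(0.027² + 0.95² × 34²) = 32.30; v² = 0.9025.
t = (32.30 − 0.027)/0.9025 = 35.8 days (vs. the pure-advection estimate x/v = 35.8 d).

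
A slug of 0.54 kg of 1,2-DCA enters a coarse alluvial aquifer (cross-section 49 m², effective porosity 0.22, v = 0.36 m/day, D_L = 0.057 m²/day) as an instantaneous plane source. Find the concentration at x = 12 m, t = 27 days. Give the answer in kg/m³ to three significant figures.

0.00490 kg/m³

For an instantaneous plane source, C(x,t) = M/(n_e·A·√(4πDt)) · exp(−(x−vt)²/(4Dt)), with n_e·A the pore (flow) area.
Plume center vt = 0.36 × 27 = 9.72 m, so the well at 12 m is 2.28 m downgradient of the peak.
√(4πDt) = 4.398 m, giving peak height M/(n_e·A·√(4πDt)) = 0.54/(0.22 × 49 × 4.398) = 0.01139 kg/m³.
(x−vt)²/(4Dt) = (2.28)²/(4 × 0.057 × 27) = 0.8444; exp(−0.8444) = 0.4298.
C = 0.01139 × 0.4298 = 0.00490 kg/m³.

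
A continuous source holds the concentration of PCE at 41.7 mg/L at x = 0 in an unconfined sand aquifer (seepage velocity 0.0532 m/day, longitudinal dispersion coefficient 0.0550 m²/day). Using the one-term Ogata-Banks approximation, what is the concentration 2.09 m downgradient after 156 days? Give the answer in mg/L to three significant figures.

For a continuous step input, C/C₀ ≈ ½·erfc((x−vt)/(2√(Dt))).
vt = 0.0532 × 156 = 8.2992 m and 2√(Dt) = 2√(0.0550 × 156) = 5.858 m.
Argument (x−vt)/(2√(Dt)) = (2.09 − 8.2992)/5.858 = -1.060; ½·erfc(-1.060) = 0.9331.
C = 41.7 × 0.9331 = 38.9 mg/L.

38.9 mg/L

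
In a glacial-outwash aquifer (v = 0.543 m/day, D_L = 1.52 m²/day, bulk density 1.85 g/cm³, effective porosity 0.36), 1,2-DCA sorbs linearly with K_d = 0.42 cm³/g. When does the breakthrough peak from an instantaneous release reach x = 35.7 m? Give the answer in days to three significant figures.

192 days

Retardation factor R = 1 + ρ_b·K_d/n = 1 + 1.85 × 0.42/0.36 = 3.158.
Sorption retards both mechanisms: v_R = v/R = 0.1719 m/day, D_R = D/R = 0.4813 m²/day.
Peak time from v_R²t² + 2D_R t − x² = 0: t = (√(D_R² + v_R²x²) − D_R)/v_R².
√(D_R² + v_R²x²) = √(0.4813² + 0.1719² × 35.7²) = 6.156; v_R² = 0.02955.
t = (6.156 − 0.4813)/0.02955 = 192 days.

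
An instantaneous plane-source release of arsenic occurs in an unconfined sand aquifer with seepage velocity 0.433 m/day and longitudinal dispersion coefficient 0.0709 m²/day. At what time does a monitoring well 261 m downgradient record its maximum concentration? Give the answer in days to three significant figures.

602 days

For the 1D instantaneous-source solution, setting ∂C/∂t = 0 at fixed x gives v²t² + 2Dt − x² = 0, so t = (√(D² + v²x²) − D)/v².
√(D² + v²x²) = √(0.0709² + 0.433² × 261²) = 113.0; v² = 0.187489.
t = (113.0 − 0.0709)/0.187489 = 602 days (vs. the pure-advection estimate x/v = 603 d).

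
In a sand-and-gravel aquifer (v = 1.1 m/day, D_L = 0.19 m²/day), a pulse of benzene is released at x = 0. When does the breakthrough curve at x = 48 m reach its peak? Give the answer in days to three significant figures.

For the 1D instantaneous-source solution, setting ∂C/∂t = 0 at fixed x gives v²t² + 2Dt − x² = 0, so t = (√(D² + v²x²) − D)/v².
√(D² + v²x²) = √(0.19² + 1.1² × 48²) = 52.80; v² = 1.21.
t = (52.80 − 0.19)/1.21 = 43.5 days (vs. the pure-advection estimate x/v = 43.6 d).

43.5 days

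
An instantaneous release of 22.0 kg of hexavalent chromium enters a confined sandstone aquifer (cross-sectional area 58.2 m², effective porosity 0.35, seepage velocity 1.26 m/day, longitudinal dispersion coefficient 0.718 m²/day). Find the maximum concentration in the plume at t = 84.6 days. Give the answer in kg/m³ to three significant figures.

0.0391 kg/m³

The peak of an instantaneous 1D plume sits at x = vt; there the Gaussian factor is 1 and C_max = M/(n_e·A·√(4πDt)), where n_e·A is the pore area the mass is dissolved in.
√(4πDt) = √(4π × 0.718 × 84.6) = 27.63 m, so C_max = 22.0/(0.35 × 58.2 × 27.63) = 0.0391 kg/m³.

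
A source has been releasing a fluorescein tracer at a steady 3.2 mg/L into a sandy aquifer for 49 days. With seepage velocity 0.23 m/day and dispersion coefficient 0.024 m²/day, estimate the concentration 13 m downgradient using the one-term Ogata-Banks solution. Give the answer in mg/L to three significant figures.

For a continuous step input, C/C₀ ≈ ½·erfc((x−vt)/(2√(Dt))).
vt = 0.23 × 49 = 11.27 m and 2√(Dt) = 2√(0.024 × 49) = 2.169 m.
Argument (x−vt)/(2√(Dt)) = (13 − 11.27)/2.169 = 0.7976; ½·erfc(0.7976) = 0.1297.
C = 3.2 × 0.1297 = 0.415 mg/L.

0.415 mg/L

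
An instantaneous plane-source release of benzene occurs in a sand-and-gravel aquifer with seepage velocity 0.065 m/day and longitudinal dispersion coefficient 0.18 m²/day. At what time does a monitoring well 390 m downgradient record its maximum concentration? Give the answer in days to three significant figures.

For the 1D instantaneous-source solution, setting ∂C/∂t = 0 at fixed x gives v²t² + 2Dt − x² = 0, so t = (√(D² + v²x²) − D)/v².
√(D² + v²x²) = √(0.18² + 0.065² × 390²) = 25.35; v² = 0.004225.
t = (25.35 − 0.18)/0.004225 = 5960 days (vs. the pure-advection estimate x/v = 6000 d).

5960 days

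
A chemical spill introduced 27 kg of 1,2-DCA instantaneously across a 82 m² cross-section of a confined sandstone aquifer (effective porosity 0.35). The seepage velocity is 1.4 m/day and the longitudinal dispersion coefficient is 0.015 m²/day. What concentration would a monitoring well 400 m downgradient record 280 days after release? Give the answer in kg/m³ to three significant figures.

0.00287 kg/m³

For an instantaneous plane source, C(x,t) = M/(n_e·A·√(4πDt)) · exp(−(x−vt)²/(4Dt)), with n_e·A the pore (flow) area.
Plume center vt = 1.4 × 280 = 392 m, so the well at 400 m is 8 m downgradient of the peak.
√(4πDt) = 7.265 m, giving peak height M/(n_e·A·√(4πDt)) = 27/(0.35 × 82 × 7.265) = 0.1295 kg/m³.
(x−vt)²/(4Dt) = (8)²/(4 × 0.015 × 280) = 3.810; exp(−3.810) = 0.02215.
C = 0.1295 × 0.02215 = 0.00287 kg/m³.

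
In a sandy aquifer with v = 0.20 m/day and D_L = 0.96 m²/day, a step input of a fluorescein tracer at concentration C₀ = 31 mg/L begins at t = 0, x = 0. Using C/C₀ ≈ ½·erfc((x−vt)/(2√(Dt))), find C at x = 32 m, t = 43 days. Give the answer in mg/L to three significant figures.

For a continuous step input, C/C₀ ≈ ½·erfc((x−vt)/(2√(Dt))).
vt = 0.20 × 43 = 8.6 m and 2√(Dt) = 2√(0.96 × 43) = 12.85 m.
Argument (x−vt)/(2√(Dt)) = (32 − 8.6)/12.85 = 1.821; ½·erfc(1.821) = 0.005008.
C = 31 × 0.005008 = 0.155 mg/L.

0.155 mg/L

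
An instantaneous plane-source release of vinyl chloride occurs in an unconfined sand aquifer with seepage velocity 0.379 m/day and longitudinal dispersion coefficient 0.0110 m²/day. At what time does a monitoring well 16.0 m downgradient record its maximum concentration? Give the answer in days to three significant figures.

For the 1D instantaneous-source solution, setting ∂C/∂t = 0 at fixed x gives v²t² + 2Dt − x² = 0, so t = (√(D² + v²x²) − D)/v².
√(D² + v²x²) = √(0.0110² + 0.379² × 16.0²) = 6.064; v² = 0.143641.
t = (6.064 − 0.0110)/0.143641 = 42.1 days (vs. the pure-advection estimate x/v = 42.2 d).

42.1 days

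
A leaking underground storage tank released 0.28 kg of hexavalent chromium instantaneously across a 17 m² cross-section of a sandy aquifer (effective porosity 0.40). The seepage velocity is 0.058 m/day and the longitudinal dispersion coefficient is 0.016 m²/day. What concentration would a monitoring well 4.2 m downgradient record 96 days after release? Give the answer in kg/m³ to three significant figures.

For an instantaneous plane source, C(x,t) = M/(n_e·A·√(4πDt)) · exp(−(x−vt)²/(4Dt)), with n_e·A the pore (flow) area.
Plume center vt = 0.058 × 96 = 5.568 m, so the well at 4.2 m is 1.368 m upgradient of the peak.
√(4πDt) = 4.393 m, giving peak height M/(n_e·A·√(4πDt)) = 0.28/(0.40 × 17 × 4.393) = 0.009373 kg/m³.
(x−vt)²/(4Dt) = (-1.368)²/(4 × 0.016 × 96) = 0.3046; exp(−0.3046) = 0.7374.
C = 0.009373 × 0.7374 = 0.00691 kg/m³.

0.00691 kg/m³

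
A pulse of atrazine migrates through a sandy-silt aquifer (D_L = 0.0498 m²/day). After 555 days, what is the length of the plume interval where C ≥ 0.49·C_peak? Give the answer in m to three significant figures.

The plume is Gaussian with σ = √(2Dt) = √(2 × 0.0498 × 555) = 7.435 m.
C/C_peak = exp(−Δx²/(2σ²)) = 0.49 ⇒ Δx = σ·√(−2 ln 0.49) = 7.435 × 1.194 = 8.877 m.
Width = 2Δx = 17.8 m.

17.8 m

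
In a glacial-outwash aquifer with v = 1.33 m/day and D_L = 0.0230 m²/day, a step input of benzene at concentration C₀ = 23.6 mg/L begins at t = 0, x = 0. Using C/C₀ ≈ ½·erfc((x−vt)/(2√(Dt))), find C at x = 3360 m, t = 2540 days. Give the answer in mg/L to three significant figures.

22.5 mg/L

For a continuous step input, C/C₀ ≈ ½·erfc((x−vt)/(2√(Dt))).
vt = 1.33 × 2540 = 3378.2 m and 2√(Dt) = 2√(0.0230 × 2540) = 15.29 m.
Argument (x−vt)/(2√(Dt)) = (3360 − 3378.2)/15.29 = -1.190; ½·erfc(-1.190) = 0.9538.
C = 23.6 × 0.9538 = 22.5 mg/L.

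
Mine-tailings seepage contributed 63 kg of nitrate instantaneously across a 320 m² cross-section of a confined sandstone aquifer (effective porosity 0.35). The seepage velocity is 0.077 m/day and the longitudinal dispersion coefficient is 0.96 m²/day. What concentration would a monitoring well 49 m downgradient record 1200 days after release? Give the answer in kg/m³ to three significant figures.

For an instantaneous plane source, C(x,t) = M/(n_e·A·√(4πDt)) · exp(−(x−vt)²/(4Dt)), with n_e·A the pore (flow) area.
Plume center vt = 0.077 × 1200 = 92.4 m, so the well at 49 m is 43.4 m upgradient of the peak.
√(4πDt) = 120.3 m, giving peak height M/(n_e·A·√(4πDt)) = 63/(0.35 × 320 × 120.3) = 0.004676 kg/m³.
(x−vt)²/(4Dt) = (-43.4)²/(4 × 0.96 × 1200) = 0.4088; exp(−0.4088) = 0.6644.
C = 0.004676 × 0.6644 = 0.00311 kg/m³.

0.00311 kg/m³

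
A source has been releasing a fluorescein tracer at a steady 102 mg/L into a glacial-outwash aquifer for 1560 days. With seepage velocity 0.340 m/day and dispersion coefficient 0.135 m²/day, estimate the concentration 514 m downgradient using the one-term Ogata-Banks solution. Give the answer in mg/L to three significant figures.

For a continuous step input, C/C₀ ≈ ½·erfc((x−vt)/(2√(Dt))).
vt = 0.340 × 1560 = 530.4 m and 2√(Dt) = 2√(0.135 × 1560) = 29.02 m.
Argument (x−vt)/(2√(Dt)) = (514 − 530.4)/29.02 = -0.5651; ½·erfc(-0.5651) = 0.7879.
C = 102 × 0.7879 = 80.4 mg/L.

80.4 mg/L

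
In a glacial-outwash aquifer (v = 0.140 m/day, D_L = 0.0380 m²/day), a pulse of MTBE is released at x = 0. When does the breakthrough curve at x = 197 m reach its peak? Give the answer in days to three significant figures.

1410 days

For the 1D instantaneous-source solution, setting ∂C/∂t = 0 at fixed x gives v²t² + 2Dt − x² = 0, so t = (√(D² + v²x²) − D)/v².
√(D² + v²x²) = √(0.0380² + 0.140² × 197²) = 27.58; v² = 0.0196.
t = (27.58 − 0.0380)/0.0196 = 1410 days (vs. the pure-advection estimate x/v = 1410 d).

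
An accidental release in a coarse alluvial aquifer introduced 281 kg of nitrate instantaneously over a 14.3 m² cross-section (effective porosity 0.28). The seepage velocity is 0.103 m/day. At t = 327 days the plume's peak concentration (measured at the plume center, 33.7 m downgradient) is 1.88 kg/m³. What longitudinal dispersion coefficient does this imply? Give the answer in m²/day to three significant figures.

At the plume center C_max = M/(n_e·A·√(4πDt)), so D = M²/(4πt·(n_e·A·C_max)²).
n_e·A·C_max = 0.28 × 14.3 × 1.88 = 7.528 kg/m.
D = 281²/(4π × 327 × 7.528²) = 0.339 m²/day.

0.339 m²/day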